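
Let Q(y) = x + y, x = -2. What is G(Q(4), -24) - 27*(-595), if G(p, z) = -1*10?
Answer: 16055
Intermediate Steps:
Q(y) = -2 + y
G(p, z) = -10
G(Q(4), -24) - 27*(-595) = -10 - 27*(-595) = -10 + 16065 = 16055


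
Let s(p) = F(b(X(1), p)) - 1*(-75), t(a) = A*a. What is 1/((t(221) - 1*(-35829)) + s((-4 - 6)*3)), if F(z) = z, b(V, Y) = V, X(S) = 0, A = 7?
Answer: 1/37451 ≈ 2.6702e-5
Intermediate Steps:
t(a) = 7*a
s(p) = 75 (s(p) = 0 - 1*(-75) = 0 + 75 = 75)
1/((t(221) - 1*(-35829)) + s((-4 - 6)*3)) = 1/((7*221 - 1*(-35829)) + 75) = 1/((1547 + 35829) + 75) = 1/(37376 + 75) = 1/37451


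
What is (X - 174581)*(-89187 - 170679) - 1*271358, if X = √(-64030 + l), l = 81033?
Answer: 45367394788 - 1819062*√347 ≈ 4.5333e+10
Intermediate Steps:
X = 7*√347 (X = √(-64030 + 81033) = √17003 = 7*√347 ≈ 130.40)
(X - 174581)*(-89187 - 170679) - 1*271358 = (7*√347 - 174581)*(-89187 - 170679) - 1*271358 = (-174581 + 7*√347)*(-259866) - 271358 = (45367666146 - 1819062*√347) - 271358 = 45367394788 - 1819062*√347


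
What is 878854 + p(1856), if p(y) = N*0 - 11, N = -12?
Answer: 878843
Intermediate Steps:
p(y) = -11 (p(y) = -12*0 - 11 = 0 - 11 = -11)
878854 + p(1856) = 878854 - 11 = 878843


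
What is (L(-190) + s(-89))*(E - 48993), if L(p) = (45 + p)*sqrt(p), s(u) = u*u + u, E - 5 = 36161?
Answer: -100461064 + 1859915*I*sqrt(190) ≈ -1.0046e+8 + 2.5637e+7*I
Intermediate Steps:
E = 36166 (E = 5 + 36161 = 36166)
s(u) = u + u**2 (s(u) = u**2 + u = u + u**2)
L(p) = sqrt(p)*(45 + p)
(L(-190) + s(-89))*(E - 48993) = (sqrt(-190)*(45 - 190) - 89*(1 - 89))*(36166 - 48993) = ((I*sqrt(190))*(-145) - 89*(-88))*(-12827) = (-145*I*sqrt(190) + 7832)*(-12827) = (7832 - 145*I*sqrt(190))*(-12827) = -100461064 + 1859915*I*sqrt(190)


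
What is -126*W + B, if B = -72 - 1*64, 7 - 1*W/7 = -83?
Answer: -79516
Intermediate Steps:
W = 630 (W = 49 - 7*(-83) = 49 + 581 = 630)
B = -136 (B = -72 - 64 = -136)
-126*W + B = -126*630 - 136 = -79380 - 136 = -79516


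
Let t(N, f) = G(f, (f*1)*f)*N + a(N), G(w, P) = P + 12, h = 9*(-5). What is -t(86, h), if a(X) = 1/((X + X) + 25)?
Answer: -34510855/197 ≈ -1.7518e+5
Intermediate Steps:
a(X) = 1/(25 + 2*X) (a(X) = 1/(2*X + 25) = 1/(25 + 2*X))
h = -45
G(w, P) = 12 + P
t(N, f) = 1/(25 + 2*N) + N*(12 + f**2) (t(N, f) = (12 + (f*1)*f)*N + 1/(25 + 2*N) = (12 + f*f)*N + 1/(25 + 2*N) = (12 + f**2)*N + 1/(25 + 2*N) = N*(12 + f**2) + 1/(25 + 2*N) = 1/(25 + 2*N) + N*(12 + f**2))
-t(86, h) = -(1 + 86*(12 + (-45)**2)*(25 + 2*86))/(25 + 2*86) = -(1 + 86*(12 + 2025)*(25 + 172))/(25 + 172) = -(1 + 86*2037*197)/197 = -(1 + 34510854)/197 = -34510855/197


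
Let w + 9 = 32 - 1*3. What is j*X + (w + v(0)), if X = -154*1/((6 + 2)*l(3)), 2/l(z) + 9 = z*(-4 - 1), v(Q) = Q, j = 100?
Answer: 23120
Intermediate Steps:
w = 20 (w = -9 + (32 - 1*3) = -9 + (32 - 3) = -9 + 29 = 20)
l(z) = 2/(-9 - 5*z) (l(z) = 2/(-9 + z*(-4 - 1)) = 2/(-9 + z*(-5)) = 2/(-9 - 5*z))
X = 231 (X = -154*(-12/(6 + 2)) = -154/(8*(-2/(9 + 15))) = -154/(8*(-2/24)) = -154/(8*(-2*1/24)) = -154/(8*(-1/12)) = -154/(-⅔) = -154*(-3/2) = 231)
j*X + (w + v(0)) = 100*231 + (20 + 0) = 23100 + 20 = 23120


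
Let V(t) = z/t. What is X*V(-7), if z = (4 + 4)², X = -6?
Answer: 384/7 ≈ 54.857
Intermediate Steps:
z = 64 (z = 8² = 64)
V(t) = 64/t
X*V(-7) = -384/(-7) = -384*(-1)/7 = -6*(-64/7) = 384/7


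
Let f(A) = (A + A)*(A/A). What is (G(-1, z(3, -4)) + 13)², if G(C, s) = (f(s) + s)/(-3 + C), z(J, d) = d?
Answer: 256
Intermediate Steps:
f(A) = 2*A (f(A) = (2*A)*1 = 2*A)
G(C, s) = 3*s/(-3 + C) (G(C, s) = (2*s + s)/(-3 + C) = (3*s)/(-3 + C) = 3*s/(-3 + C))
(G(-1, z(3, -4)) + 13)² = (3*(-4)/(-3 - 1) + 13)² = (3*(-4)/(-4) + 13)² = (3*(-4)*(-¼) + 13)² = (3 + 13)² = 16² = 256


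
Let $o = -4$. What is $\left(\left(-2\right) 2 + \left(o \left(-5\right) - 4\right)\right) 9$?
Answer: $108$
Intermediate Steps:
$\left(\left(-2\right) 2 + \left(o \left(-5\right) - 4\right)\right) 9 = \left(\left(-2\right) 2 - -16\right) 9 = \left(-4 + \left(20 - 4\right)\right) 9 = \left(-4 + 16\right) 9 = 12 \cdot 9 = 108$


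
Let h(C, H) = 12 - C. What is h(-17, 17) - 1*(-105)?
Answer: 134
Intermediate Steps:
h(-17, 17) - 1*(-105) = (12 - 1*(-17)) - 1*(-105) = (12 + 17) + 105 = 29 + 105 = 134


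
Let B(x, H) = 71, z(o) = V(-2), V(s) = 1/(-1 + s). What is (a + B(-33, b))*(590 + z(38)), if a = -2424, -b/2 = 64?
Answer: -4162457/3 ≈ -1.3875e+6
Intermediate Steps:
b = -128 (b = -2*64 = -128)
z(o) = -⅓ (z(o) = 1/(-1 - 2) = 1/(-3) = -⅓)
(a + B(-33, b))*(590 + z(38)) = (-2424 + 71)*(590 - ⅓) = -2353*1769/3 = -4162457/3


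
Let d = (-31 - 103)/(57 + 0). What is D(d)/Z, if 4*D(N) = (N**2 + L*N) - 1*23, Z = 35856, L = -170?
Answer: 1241689/465984576 ≈ 0.0026647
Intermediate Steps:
d = -134/57 ≈ -2.3509
D(N) = -23/4 - 85*N/2 + N**2/4 (D(N) = ((N**2 - 170*N) - 1*23)/4 = ((N**2 - 170*N) - 23)/4 = (-23 + N**2 - 170*N)/4 = -23/4 - 85*N/2 + N**2/4)
D(d)/Z = (-23/4 - 85/2*(-134/57) + (-134/57)**2/4)/35856 = (-23/4 + 5695/57 + (1/4)*(17956/3249))*(1/35856) = (-23/4 + 5695/57 + 4489/3249)*(1/35856) = (1241689/12996)*(1/35856) = 1241689/465984576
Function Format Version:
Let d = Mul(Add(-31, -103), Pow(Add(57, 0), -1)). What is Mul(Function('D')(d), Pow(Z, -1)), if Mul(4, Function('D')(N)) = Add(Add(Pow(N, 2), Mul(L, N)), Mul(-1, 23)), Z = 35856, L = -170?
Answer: Rational(1241689, 465984576) ≈ 0.0026647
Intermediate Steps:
d = Rational(-134, 57) (d = Mul(-134, Pow(57, -1)) = Mul(-134, Rational(1, 57)) = Rational(-134, 57) ≈ -2.3509)
Function('D')(N) = Add(Rational(-23, 4), Mul(Rational(-85, 2), N), Mul(Rational(1, 4), Pow(N, 2))) (Function('D')(N) = Mul(Rational(1, 4), Add(Add(Pow(N, 2), Mul(-170, N)), Mul(-1, 23))) = Mul(Rational(1, 4), Add(Add(Pow(N, 2), Mul(-170, N)), -23)) = Mul(Rational(1, 4), Add(-23, Pow(N, 2), Mul(-170, N))) = Add(Rational(-23, 4), Mul(Rational(-85, 2), N), Mul(Rational(1, 4), Pow(N, 2))))
Mul(Function('D')(d), Pow(Z, -1)) = Mul(Add(Rational(-23, 4), Mul(Rational(-85, 2), Rational(-134, 57)), Mul(Rational(1, 4), Pow(Rational(-134, 57), 2))), Pow(35856, -1)) = Mul(Add(Rational(-23, 4), Rational(5695, 57), Mul(Rational(1, 4), Rational(17956, 3249))), Rational(1, 35856)) = Mul(Add(Rational(-23, 4), Rational(5695, 57), Rational(4489, 3249)), Rational(1, 35856)) = Mul(Rational(1241689, 12996), Rational(1, 35856)) = Rational(1241689, 465984576)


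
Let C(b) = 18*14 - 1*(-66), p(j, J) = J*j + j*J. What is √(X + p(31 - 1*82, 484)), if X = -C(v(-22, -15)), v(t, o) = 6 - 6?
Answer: 91*I*√6 ≈ 222.9*I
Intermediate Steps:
p(j, J) = 2*J*j (p(j, J) = J*j + J*j = 2*J*j)
v(t, o) = 0
C(b) = 318 (C(b) = 252 + 66 = 318)
X = -318 (X = -1*318 = -318)
√(X + p(31 - 1*82, 484)) = √(-318 + 2*484*(31 - 1*82)) = √(-318 + 2*484*(31 - 82)) = √(-318 + 2*484*(-51)) = √(-318 - 49368) = √(-49686) = 91*I*√6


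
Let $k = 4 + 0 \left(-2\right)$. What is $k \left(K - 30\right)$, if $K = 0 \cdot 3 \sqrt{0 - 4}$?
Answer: $-120$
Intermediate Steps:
$K = 0$ ($K = 0 \sqrt{-4} = 0 \cdot 2 i = 0$)
$k = 4$ ($k = 4 + 0 = 4$)
$k \left(K - 30\right) = 4 \left(0 - 30\right) = 4 \left(-30\right) = -120$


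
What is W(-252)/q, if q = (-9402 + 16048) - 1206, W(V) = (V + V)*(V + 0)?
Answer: 3969/170 ≈ 23.347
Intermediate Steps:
W(V) = 2*V² (W(V) = (2*V)*V = 2*V²)
q = 5440 (q = 6646 - 1206 = 5440)
W(-252)/q = (2*(-252)²)/5440 = (2*63504)*(1/5440) = 127008*(1/5440) = 3969/170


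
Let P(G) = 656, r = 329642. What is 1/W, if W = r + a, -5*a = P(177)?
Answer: 5/1647554 ≈ 3.0348e-6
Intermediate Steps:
a = -656/5 (a = -⅕*656 = -656/5 ≈ -131.20)
W = 1647554/5 (W = 329642 - 656/5 = 1647554/5 ≈ 3.2951e+5)
1/W = 1/(1647554/5) = 5/1647554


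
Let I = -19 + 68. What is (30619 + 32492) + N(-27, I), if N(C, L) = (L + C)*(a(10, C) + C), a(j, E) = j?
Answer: 62737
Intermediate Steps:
I = 49
N(C, L) = (10 + C)*(C + L) (N(C, L) = (L + C)*(10 + C) = (C + L)*(10 + C) = (10 + C)*(C + L))
(30619 + 32492) + N(-27, I) = (30619 + 32492) + ((-27)² + 10*(-27) + 10*49 - 27*49) = 63111 + (729 - 270 + 490 - 1323) = 63111 - 374 = 62737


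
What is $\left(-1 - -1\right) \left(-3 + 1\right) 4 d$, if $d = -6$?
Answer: $0$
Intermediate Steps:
$\left(-1 - -1\right) \left(-3 + 1\right) 4 d = \left(-1 - -1\right) \left(-3 + 1\right) 4 \left(-6\right) = \left(-1 + 1\right) \left(\left(-2\right) 4\right) \left(-6\right) = 0 \left(-8\right) \left(-6\right) = 0 \left(-6\right) = 0$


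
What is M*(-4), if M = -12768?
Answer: 51072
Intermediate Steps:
M*(-4) = -12768*(-4) = 51072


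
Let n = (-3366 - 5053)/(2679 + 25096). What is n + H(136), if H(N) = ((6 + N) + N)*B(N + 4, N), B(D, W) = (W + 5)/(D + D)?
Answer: 108636713/777700 ≈ 139.69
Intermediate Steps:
B(D, W) = (5 + W)/(2*D) (B(D, W) = (5 + W)/((2*D)) = (5 + W)*(1/(2*D)) = (5 + W)/(2*D))
H(N) = (5 + N)*(6 + 2*N)/(2*(4 + N)) (H(N) = ((6 + N) + N)*((5 + N)/(2*(N + 4))) = (6 + 2*N)*((5 + N)/(2*(4 + N))) = (5 + N)*(6 + 2*N)/(2*(4 + N)))
n = -8419/27775 ≈ -0.30311
n + H(136) = -8419/27775 + (3 + 136)*(5 + 136)/(4 + 136) = -8419/27775 + 139*141/140 = -8419/27775 + (1/140)*139*141 = -8419/27775 + 19599/140 = 108636713/777700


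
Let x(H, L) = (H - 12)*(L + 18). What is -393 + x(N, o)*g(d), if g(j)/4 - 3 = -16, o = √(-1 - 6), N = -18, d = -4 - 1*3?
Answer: 27687 + 1560*I*√7 ≈ 27687.0 + 4127.4*I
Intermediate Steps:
d = -7 (d = -4 - 3 = -7)
o = I*√7 (o = √(-7) = I*√7 ≈ 2.6458*I)
g(j) = -52 (g(j) = 12 + 4*(-16) = 12 - 64 = -52)
x(H, L) = (-12 + H)*(18 + L)
-393 + x(N, o)*g(d) = -393 + (-216 - 12*I*√7 + 18*(-18) - 18*I*√7)*(-52) = -393 + (-216 - 12*I*√7 - 324 - 18*I*√7)*(-52) = -393 + (-540 - 30*I*√7)*(-52) = -393 + (28080 + 1560*I*√7) = 27687 + 1560*I*√7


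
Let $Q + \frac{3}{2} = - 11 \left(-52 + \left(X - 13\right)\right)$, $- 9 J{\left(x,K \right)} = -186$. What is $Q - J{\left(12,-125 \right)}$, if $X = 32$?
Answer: $\frac{2045}{6} \approx 340.83$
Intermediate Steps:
$J{\left(x,K \right)} = \frac{62}{3}$ ($J{\left(x,K \right)} = \left(- \frac{1}{9}\right) \left(-186\right) = \frac{62}{3}$)
$Q = \frac{723}{2}$ ($Q = - \frac{3}{2} - 11 \left(-52 + \left(32 - 13\right)\right) = - \frac{3}{2} - 11 \left(-52 + 19\right) = - \frac{3}{2} - -363 = - \frac{3}{2} + 363 = \frac{723}{2} \approx 361.5$)
$Q - J{\left(12,-125 \right)} = \frac{723}{2} - \frac{62}{3} = \frac{2045}{6}$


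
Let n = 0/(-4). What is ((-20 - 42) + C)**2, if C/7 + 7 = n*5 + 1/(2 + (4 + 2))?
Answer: 776161/64 ≈ 12128.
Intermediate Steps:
n = 0 (n = 0*(-1/4) = 0)
C = -385/8 (C = -49 + 7*(0*5 + 1/(2 + (4 + 2))) = -49 + 7*(0 + 1/(2 + 6)) = -49 + 7*(0 + 1/8) = -49 + 7*(1/8) = -49 + 7/8 = -385/8 ≈ -48.125)
((-20 - 42) + C)**2 = ((-20 - 42) - 385/8)**2 = (-62 - 385/8)**2 = (-881/8)**2 = 776161/64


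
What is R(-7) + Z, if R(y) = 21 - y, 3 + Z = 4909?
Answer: 4934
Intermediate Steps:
Z = 4906 (Z = -3 + 4909 = 4906)
R(-7) + Z = (21 - 1*(-7)) + 4906 = (21 + 7) + 4906 = 28 + 4906 = 4934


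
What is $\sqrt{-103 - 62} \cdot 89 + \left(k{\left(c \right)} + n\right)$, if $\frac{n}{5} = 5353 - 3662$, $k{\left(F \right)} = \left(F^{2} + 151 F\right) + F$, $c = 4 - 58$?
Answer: $3163 + 89 i \sqrt{165} \approx 3163.0 + 1143.2 i$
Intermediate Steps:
$c = -54$
$k{\left(F \right)} = F^{2} + 152 F$
$n = 8455$ ($n = 5 \left(5353 - 3662\right) = 5 \cdot 1691 = 8455$)
$\sqrt{-103 - 62} \cdot 89 + \left(k{\left(c \right)} + n\right) = \sqrt{-103 - 62} \cdot 89 + \left(- 54 \left(152 - 54\right) + 8455\right) = \sqrt{-165} \cdot 89 + \left(\left(-54\right) 98 + 8455\right) = i \sqrt{165} \cdot 89 + \left(-5292 + 8455\right) = 89 i \sqrt{165} + 3163 = 3163 + 89 i \sqrt{165}$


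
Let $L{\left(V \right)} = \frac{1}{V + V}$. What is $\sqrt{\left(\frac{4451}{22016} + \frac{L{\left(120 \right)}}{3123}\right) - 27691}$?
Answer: $\frac{i \sqrt{12783692447420607870}}{21486240} \approx 166.41 i$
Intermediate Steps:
$L{\left(V \right)} = \frac{1}{2 V}$
$\sqrt{\left(\frac{4451}{22016} + \frac{L{\left(120 \right)}}{3123}\right) - 27691} = \sqrt{\left(\frac{4451}{22016} + \frac{\frac{1}{2} \cdot \frac{1}{120}}{3123}\right) - 27691} = \sqrt{\left(4451 \cdot \frac{1}{22016} + \frac{1}{2} \cdot \frac{1}{120} \cdot \frac{1}{3123}\right) - 27691} = \sqrt{\left(\frac{4451}{22016} + \frac{1}{240} \cdot \frac{1}{3123}\right) - 27691} = \sqrt{\left(\frac{4451}{22016} + \frac{1}{749520}\right) - 27691} = \sqrt{\frac{208508471}{1031339520} - 27691} = \sqrt{- \frac{28558614139849}{1031339520}} = \frac{i \sqrt{12783692447420607870}}{21486240}$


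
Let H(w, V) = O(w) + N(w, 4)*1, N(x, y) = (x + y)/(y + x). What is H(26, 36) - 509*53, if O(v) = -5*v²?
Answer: -30356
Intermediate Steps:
N(x, y) = 1 (N(x, y) = (x + y)/(x + y) = 1)
H(w, V) = 1 - 5*w² (H(w, V) = -5*w² + 1*1 = -5*w² + 1 = 1 - 5*w²)
H(26, 36) - 509*53 = (1 - 5*26²) - 509*53 = (1 - 5*676) - 26977 = (1 - 3380) - 26977 = -3379 - 26977 = -30356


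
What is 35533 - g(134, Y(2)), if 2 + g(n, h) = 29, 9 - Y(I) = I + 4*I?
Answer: 35506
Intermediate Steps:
Y(I) = 9 - 5*I (Y(I) = 9 - (I + 4*I) = 9 - 5*I)
g(n, h) = 27 (g(n, h) = -2 + 29 = 27)
35533 - g(134, Y(2)) = 35533 - 1*27 = 35533 - 27 = 35506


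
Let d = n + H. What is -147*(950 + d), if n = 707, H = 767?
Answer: -356328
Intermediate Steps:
d = 1474 (d = 707 + 767 = 1474)
-147*(950 + d) = -147*(950 + 1474) = -147*2424 = -356328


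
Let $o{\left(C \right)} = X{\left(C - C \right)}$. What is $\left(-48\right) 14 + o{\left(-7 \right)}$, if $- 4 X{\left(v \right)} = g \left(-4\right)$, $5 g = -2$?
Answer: $- \frac{3362}{5} \approx -672.4$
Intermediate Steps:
$g = - \frac{2}{5}$ ($g = \frac{1}{5} \left(-2\right) = - \frac{2}{5} \approx -0.4$)
$X{\left(v \right)} = - \frac{2}{5}$ ($X{\left(v \right)} = - \frac{\left(- \frac{2}{5}\right) \left(-4\right)}{4} = \left(- \frac{1}{4}\right) \frac{8}{5} = - \frac{2}{5}$)
$o{\left(C \right)} = - \frac{2}{5}$
$\left(-48\right) 14 + o{\left(-7 \right)} = \left(-48\right) 14 - \frac{2}{5} = -672 - \frac{2}{5} = - \frac{3362}{5}$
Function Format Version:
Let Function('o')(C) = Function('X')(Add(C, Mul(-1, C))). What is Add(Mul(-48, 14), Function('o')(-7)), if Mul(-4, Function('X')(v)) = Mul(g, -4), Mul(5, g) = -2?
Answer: Rational(-3362, 5) ≈ -672.40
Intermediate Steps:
g = Rational(-2, 5) (g = Mul(Rational(1, 5), -2) = Rational(-2, 5) ≈ -0.40000)
Function('X')(v) = Rational(-2, 5) (Function('X')(v) = Mul(Rational(-1, 4), Mul(Rational(-2, 5), -4)) = Mul(Rational(-1, 4), Rational(8, 5)) = Rational(-2, 5))
Function('o')(C) = Rational(-2, 5)
Add(Mul(-48, 14), Function('o')(-7)) = Add(Mul(-48, 14), Rational(-2, 5)) = Add(-672, Rational(-2, 5)) = Rational(-3362, 5)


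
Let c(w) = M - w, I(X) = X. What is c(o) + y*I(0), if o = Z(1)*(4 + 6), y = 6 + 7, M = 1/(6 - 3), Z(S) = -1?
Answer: 31/3 ≈ 10.333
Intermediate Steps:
M = ⅓ (M = 1/3 = ⅓ ≈ 0.33333)
y = 13
o = -10 (o = -(4 + 6) = -1*10 = -10)
c(w) = ⅓ - w
c(o) + y*I(0) = (⅓ - 1*(-10)) + 13*0 = (⅓ + 10) + 0 = 31/3 + 0 = 31/3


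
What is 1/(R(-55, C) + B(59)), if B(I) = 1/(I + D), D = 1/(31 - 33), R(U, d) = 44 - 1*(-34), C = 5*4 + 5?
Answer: 117/9128 ≈ 0.012818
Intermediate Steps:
C = 25 (C = 20 + 5 = 25)
R(U, d) = 78 (R(U, d) = 44 + 34 = 78)
D = -½ (D = 1/(-2) = -½ ≈ -0.50000)
B(I) = 1/(-½ + I) (B(I) = 1/(I - ½) = 1/(-½ + I))
1/(R(-55, C) + B(59)) = 1/(78 + 2/(-1 + 2*59)) = 1/(78 + 2/(-1 + 118)) = 1/(78 + 2/117) = 1/(9128/117) = 117/9128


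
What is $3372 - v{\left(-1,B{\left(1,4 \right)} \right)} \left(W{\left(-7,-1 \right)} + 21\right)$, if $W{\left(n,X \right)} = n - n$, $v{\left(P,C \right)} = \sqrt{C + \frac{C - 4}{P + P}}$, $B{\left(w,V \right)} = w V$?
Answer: $3330$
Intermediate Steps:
$B{\left(w,V \right)} = V w$
$v{\left(P,C \right)} = \sqrt{C + \frac{-4 + C}{2 P}}$
$W{\left(n,X \right)} = 0$
$3372 - v{\left(-1,B{\left(1,4 \right)} \right)} \left(W{\left(-7,-1 \right)} + 21\right) = 3372 - \frac{\sqrt{2} \sqrt{\frac{-4 + 4 \cdot 1 + 2 \cdot 4 \cdot 1 \left(-1\right)}{-1}}}{2} \left(0 + 21\right) = 3372 - \frac{\sqrt{2} \sqrt{- (-4 + 4 + 2 \cdot 4 \left(-1\right))}}{2} \cdot 21 = 3372 - \frac{\sqrt{2} \sqrt{- (-4 + 4 - 8)}}{2} \cdot 21 = 3372 - \frac{\sqrt{2} \sqrt{\left(-1\right) \left(-8\right)}}{2} \cdot 21 = 3372 - \frac{\sqrt{2} \sqrt{8}}{2} \cdot 21 = 3372 - \frac{\sqrt{2} \cdot 2 \sqrt{2}}{2} \cdot 21 = 3372 - 2 \cdot 21 = 3372 - 42 = 3330$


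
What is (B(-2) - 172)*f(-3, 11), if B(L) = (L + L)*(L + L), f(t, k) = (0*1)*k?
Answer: 0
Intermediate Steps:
f(t, k) = 0 (f(t, k) = 0*k = 0)
B(L) = 4*L² (B(L) = (2*L)*(2*L) = 4*L²)
(B(-2) - 172)*f(-3, 11) = (4*(-2)² - 172)*0 = (4*4 - 172)*0 = (16 - 172)*0 = -156*0 = 0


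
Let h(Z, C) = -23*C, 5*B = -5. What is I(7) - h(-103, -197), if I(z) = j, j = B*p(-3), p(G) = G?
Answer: -4528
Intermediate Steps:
B = -1 (B = (1/5)*(-5) = -1)
j = 3 (j = -1*(-3) = 3)
I(z) = 3
I(7) - h(-103, -197) = 3 - (-23)*(-197) = 3 - 1*4531 = 3 - 4531 = -4528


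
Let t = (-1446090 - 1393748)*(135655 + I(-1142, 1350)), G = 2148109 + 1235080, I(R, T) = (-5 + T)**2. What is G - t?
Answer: 5522579545029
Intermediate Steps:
G = 3383189
t = -5522576161840 (t = (-1446090 - 1393748)*(135655 + (-5 + 1350)**2) = -2839838*(135655 + 1345**2) = -2839838*(135655 + 1809025) = -2839838*1944680 = -5522576161840)
G - t = 3383189 - 1*(-5522576161840) = 3383189 + 5522576161840 = 5522579545029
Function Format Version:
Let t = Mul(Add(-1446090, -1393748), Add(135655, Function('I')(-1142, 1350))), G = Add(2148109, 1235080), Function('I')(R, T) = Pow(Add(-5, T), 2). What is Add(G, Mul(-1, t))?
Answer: 5522579545029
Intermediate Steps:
G = 3383189
t = -5522576161840 (t = Mul(Add(-1446090, -1393748), Add(135655, Pow(Add(-5, 1350), 2))) = Mul(-2839838, Add(135655, Pow(1345, 2))) = Mul(-2839838, Add(135655, 1809025)) = Mul(-2839838, 1944680) = -5522576161840)
Add(G, Mul(-1, t)) = Add(3383189, Mul(-1, -5522576161840)) = Add(3383189, 5522576161840) = 5522579545029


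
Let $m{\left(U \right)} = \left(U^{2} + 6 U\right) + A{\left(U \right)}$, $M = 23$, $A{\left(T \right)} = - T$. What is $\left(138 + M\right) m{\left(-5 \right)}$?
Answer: $0$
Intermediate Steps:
$m{\left(U \right)} = U^{2} + 5 U$ ($m{\left(U \right)} = \left(U^{2} + 6 U\right) - U = U^{2} + 5 U$)
$\left(138 + M\right) m{\left(-5 \right)} = \left(138 + 23\right) \left(- 5 \left(5 - 5\right)\right) = 161 \left(\left(-5\right) 0\right) = 161 \cdot 0 = 0$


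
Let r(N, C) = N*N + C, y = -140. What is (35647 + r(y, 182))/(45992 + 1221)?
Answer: 55429/47213 ≈ 1.1740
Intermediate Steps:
r(N, C) = C + N² (r(N, C) = N² + C = C + N²)
(35647 + r(y, 182))/(45992 + 1221) = (35647 + (182 + (-140)²))/(45992 + 1221) = (35647 + (182 + 19600))/47213 = (35647 + 19782)*(1/47213) = 55429*(1/47213) = 55429/47213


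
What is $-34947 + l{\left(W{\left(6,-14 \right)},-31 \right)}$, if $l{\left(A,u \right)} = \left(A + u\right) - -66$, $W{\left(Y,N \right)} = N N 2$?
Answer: $-34520$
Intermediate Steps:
$W{\left(Y,N \right)} = 2 N^{2}$ ($W{\left(Y,N \right)} = N^{2} \cdot 2 = 2 N^{2}$)
$l{\left(A,u \right)} = 66 + A + u$ ($l{\left(A,u \right)} = \left(A + u\right) + \left(-27 + 93\right) = \left(A + u\right) + 66 = 66 + A + u$)
$-34947 + l{\left(W{\left(6,-14 \right)},-31 \right)} = -34947 + \left(66 + 2 \left(-14\right)^{2} - 31\right) = -34947 + \left(66 + 2 \cdot 196 - 31\right) = -34947 + \left(66 + 392 - 31\right) = -34947 + 427 = -34520$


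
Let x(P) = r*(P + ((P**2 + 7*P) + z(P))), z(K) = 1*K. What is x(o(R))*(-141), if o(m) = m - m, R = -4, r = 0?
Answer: 0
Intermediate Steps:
z(K) = K
o(m) = 0
x(P) = 0 (x(P) = 0*(P + ((P**2 + 7*P) + P)) = 0*(P + (P**2 + 8*P)) = 0*(P**2 + 9*P) = 0)
x(o(R))*(-141) = 0*(-141) = 0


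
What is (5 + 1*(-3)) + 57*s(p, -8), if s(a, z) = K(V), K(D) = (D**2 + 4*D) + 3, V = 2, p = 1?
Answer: 857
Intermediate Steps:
K(D) = 3 + D**2 + 4*D
s(a, z) = 15 (s(a, z) = 3 + 2**2 + 4*2 = 3 + 4 + 8 = 15)
(5 + 1*(-3)) + 57*s(p, -8) = (5 + 1*(-3)) + 57*15 = (5 - 3) + 855 = 2 + 855 = 857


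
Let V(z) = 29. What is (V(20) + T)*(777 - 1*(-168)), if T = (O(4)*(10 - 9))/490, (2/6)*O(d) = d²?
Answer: 192483/7 ≈ 27498.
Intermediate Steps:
O(d) = 3*d²
T = 24/245 (T = ((3*4²)*(10 - 9))/490 = ((3*16)*1)*(1/490) = (48*1)*(1/490) = 48*(1/490) = 24/245 ≈ 0.097959)
(V(20) + T)*(777 - 1*(-168)) = (29 + 24/245)*(777 - 1*(-168)) = 7129*(777 + 168)/245 = (7129/245)*945 = 192483/7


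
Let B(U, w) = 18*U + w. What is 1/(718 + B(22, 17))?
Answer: 1/1131 ≈ 0.00088417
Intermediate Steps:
B(U, w) = w + 18*U
1/(718 + B(22, 17)) = 1/(718 + (17 + 18*22)) = 1/(718 + (17 + 396)) = 1/(718 + 413) = 1/1131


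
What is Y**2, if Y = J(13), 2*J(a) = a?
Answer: 169/4 ≈ 42.250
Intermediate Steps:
J(a) = a/2
Y = 13/2 (Y = (1/2)*13 = 13/2 ≈ 6.5000)
Y**2 = (13/2)**2 = 169/4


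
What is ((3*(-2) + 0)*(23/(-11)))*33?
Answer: 414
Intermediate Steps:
((3*(-2) + 0)*(23/(-11)))*33 = ((-6 + 0)*(23*(-1/11)))*33 = -6*(-23/11)*33 = (138/11)*33 = 414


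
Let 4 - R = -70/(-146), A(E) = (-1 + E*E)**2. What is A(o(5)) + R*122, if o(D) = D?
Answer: 73402/73 ≈ 1005.5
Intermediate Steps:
A(E) = (-1 + E**2)**2
R = 257/73 (R = 4 - (-70)/(-146) = 4 - (-70)*(-1)/146 = 4 - 1*35/73 = 4 - 35/73 = 257/73 ≈ 3.5205)
A(o(5)) + R*122 = (-1 + 5**2)**2 + (257/73)*122 = (-1 + 25)**2 + 31354/73 = 24**2 + 31354/73 = 576 + 31354/73 = 73402/73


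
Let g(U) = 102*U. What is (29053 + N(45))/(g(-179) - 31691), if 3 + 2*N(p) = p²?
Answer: -30064/49949 ≈ -0.60189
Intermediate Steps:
N(p) = -3/2 + p²/2
(29053 + N(45))/(g(-179) - 31691) = (29053 + (-3/2 + (½)*45²))/(102*(-179) - 31691) = (29053 + (-3/2 + (½)*2025))/(-18258 - 31691) = (29053 + (-3/2 + 2025/2))/(-49949) = (29053 + 1011)*(-1/49949) = 30064*(-1/49949) = -30064/49949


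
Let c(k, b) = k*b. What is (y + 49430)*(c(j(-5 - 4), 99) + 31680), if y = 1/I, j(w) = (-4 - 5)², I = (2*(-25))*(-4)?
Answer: 392464353699/200 ≈ 1.9623e+9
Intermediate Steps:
I = 200 (I = -50*(-4) = 200)
j(w) = 81 (j(w) = (-9)² = 81)
c(k, b) = b*k
y = 1/200 ≈ 0.0050000
(y + 49430)*(c(j(-5 - 4), 99) + 31680) = (1/200 + 49430)*(99*81 + 31680) = 9886001*(8019 + 31680)/200 = (9886001/200)*39699 = 392464353699/200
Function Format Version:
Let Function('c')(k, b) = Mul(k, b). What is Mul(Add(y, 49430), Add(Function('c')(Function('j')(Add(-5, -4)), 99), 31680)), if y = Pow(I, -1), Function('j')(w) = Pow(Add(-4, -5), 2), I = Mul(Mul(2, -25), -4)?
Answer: Rational(392464353699, 200) ≈ 1.9623e+9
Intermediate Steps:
I = 200 (I = Mul(-50, -4) = 200)
Function('j')(w) = 81 (Function('j')(w) = Pow(-9, 2) = 81)
Function('c')(k, b) = Mul(b, k)
y = Rational(1, 200) (y = Pow(200, -1) = Rational(1, 200) ≈ 0.0050000)
Mul(Add(y, 49430), Add(Function('c')(Function('j')(Add(-5, -4)), 99), 31680)) = Mul(Add(Rational(1, 200), 49430), Add(Mul(99, 81), 31680)) = Mul(Rational(9886001, 200), Add(8019, 31680)) = Mul(Rational(9886001, 200), 39699) = Rational(392464353699, 200)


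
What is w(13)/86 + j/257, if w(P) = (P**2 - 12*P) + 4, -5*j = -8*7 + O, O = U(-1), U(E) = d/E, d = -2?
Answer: 26489/110510 ≈ 0.23970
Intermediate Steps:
U(E) = -2/E
O = 2 (O = -2/(-1) = -2*(-1) = 2)
j = 54/5 (j = -(-8*7 + 2)/5 = -(-56 + 2)/5 = -1/5*(-54) = 54/5 ≈ 10.800)
w(P) = 4 + P**2 - 12*P
w(13)/86 + j/257 = (4 + 13**2 - 12*13)/86 + (54/5)/257 = (4 + 169 - 156)*(1/86) + (54/5)*(1/257) = 17*(1/86) + 54/1285 = 17/86 + 54/1285 = 26489/110510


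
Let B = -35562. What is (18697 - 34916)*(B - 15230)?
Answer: 823795448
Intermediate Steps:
(18697 - 34916)*(B - 15230) = (18697 - 34916)*(-35562 - 15230) = -16219*(-50792) = 823795448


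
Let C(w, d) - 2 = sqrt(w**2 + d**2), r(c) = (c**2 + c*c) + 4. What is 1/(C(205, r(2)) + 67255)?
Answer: 67257/4523461880 - sqrt(42169)/4523461880 ≈ 1.4823e-5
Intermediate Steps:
r(c) = 4 + 2*c**2 (r(c) = (c**2 + c**2) + 4 = 2*c**2 + 4 = 4 + 2*c**2)
C(w, d) = 2 + sqrt(d**2 + w**2) (C(w, d) = 2 + sqrt(w**2 + d**2) = 2 + sqrt(d**2 + w**2))
1/(C(205, r(2)) + 67255) = 1/((2 + sqrt((4 + 2*2**2)**2 + 205**2)) + 67255) = 1/((2 + sqrt((4 + 2*4)**2 + 42025)) + 67255) = 1/((2 + sqrt((4 + 8)**2 + 42025)) + 67255) = 1/((2 + sqrt(12**2 + 42025)) + 67255) = 1/((2 + sqrt(144 + 42025)) + 67255) = 1/((2 + sqrt(42169)) + 67255) = 1/(67257 + sqrt(42169))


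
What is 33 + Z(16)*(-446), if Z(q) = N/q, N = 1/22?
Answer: 5585/176 ≈ 31.733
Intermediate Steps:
N = 1/22 ≈ 0.045455
Z(q) = 1/(22*q)
33 + Z(16)*(-446) = 33 + ((1/22)/16)*(-446) = 33 + ((1/22)*(1/16))*(-446) = 33 + (1/352)*(-446) = 33 - 223/176 = 5585/176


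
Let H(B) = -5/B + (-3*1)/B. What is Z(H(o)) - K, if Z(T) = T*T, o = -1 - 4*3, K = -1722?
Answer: 291082/169 ≈ 1722.4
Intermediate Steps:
o = -13 (o = -1 - 12 = -13)
H(B) = -8/B (H(B) = -5/B - 3/B = -8/B)
Z(T) = T**2
Z(H(o)) - K = (-8/(-13))**2 - 1*(-1722) = (-8*(-1/13))**2 + 1722 = (8/13)**2 + 1722 = 64/169 + 1722 = 291082/169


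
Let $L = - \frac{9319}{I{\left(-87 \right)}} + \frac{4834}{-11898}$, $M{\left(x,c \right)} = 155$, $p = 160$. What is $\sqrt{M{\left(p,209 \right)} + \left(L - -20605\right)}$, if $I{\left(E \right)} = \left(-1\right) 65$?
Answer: $\frac{\sqrt{347280175540090}}{128895} \approx 144.58$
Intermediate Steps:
$I{\left(E \right)} = -65$
$L = \frac{55281626}{386685}$ ($L = - \frac{9319}{-65} + \frac{4834}{-11898} = \left(-9319\right) \left(- \frac{1}{65}\right) + 4834 \left(- \frac{1}{11898}\right) = \frac{9319}{65} - \frac{2417}{5949} = \frac{55281626}{386685} \approx 142.96$)
$\sqrt{M{\left(p,209 \right)} + \left(L - -20605\right)} = \sqrt{155 + \left(\frac{55281626}{386685} - -20605\right)} = \sqrt{155 + \left(\frac{55281626}{386685} + 20605\right)} = \sqrt{155 + \frac{8022926051}{386685}} = \sqrt{\frac{8082862226}{386685}} = \frac{\sqrt{347280175540090}}{128895}$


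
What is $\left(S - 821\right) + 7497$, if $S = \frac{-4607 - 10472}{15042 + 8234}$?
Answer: $\frac{155375497}{23276} \approx 6675.4$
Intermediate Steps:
$S = - \frac{15079}{23276} \approx -0.64783$
$\left(S - 821\right) + 7497 = \left(- \frac{15079}{23276} - 821\right) + 7497 = - \frac{19124675}{23276} + 7497 = \frac{155375497}{23276}$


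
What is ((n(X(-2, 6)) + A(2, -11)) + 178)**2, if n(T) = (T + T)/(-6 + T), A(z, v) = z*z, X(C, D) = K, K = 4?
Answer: 31684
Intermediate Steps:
X(C, D) = 4
A(z, v) = z**2
n(T) = 2*T/(-6 + T) (n(T) = (2*T)/(-6 + T) = 2*T/(-6 + T))
((n(X(-2, 6)) + A(2, -11)) + 178)**2 = ((2*4/(-6 + 4) + 2**2) + 178)**2 = ((2*4/(-2) + 4) + 178)**2 = ((2*4*(-1/2) + 4) + 178)**2 = ((-4 + 4) + 178)**2 = (0 + 178)**2 = 178**2 = 31684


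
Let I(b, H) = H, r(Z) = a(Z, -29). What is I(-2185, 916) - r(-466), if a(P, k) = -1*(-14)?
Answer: 902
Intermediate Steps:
a(P, k) = 14
r(Z) = 14
I(-2185, 916) - r(-466) = 916 - 1*14 = 916 - 14 = 902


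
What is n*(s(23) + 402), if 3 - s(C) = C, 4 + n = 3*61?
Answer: 68378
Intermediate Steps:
n = 179 (n = -4 + 3*61 = -4 + 183 = 179)
s(C) = 3 - C
n*(s(23) + 402) = 179*((3 - 1*23) + 402) = 179*((3 - 23) + 402) = 179*(-20 + 402) = 179*382 = 68378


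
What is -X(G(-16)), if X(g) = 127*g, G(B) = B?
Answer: 2032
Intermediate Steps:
-X(G(-16)) = -127*(-16) = -1*(-2032) = 2032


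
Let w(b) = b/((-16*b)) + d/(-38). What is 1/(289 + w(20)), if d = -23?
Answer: 304/88021 ≈ 0.0034537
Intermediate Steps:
w(b) = 165/304 (w(b) = b/((-16*b)) - 23/(-38) = b*(-1/(16*b)) - 23*(-1/38) = -1/16 + 23/38 = 165/304)
1/(289 + w(20)) = 1/(289 + 165/304) = 1/(88021/304) = 304/88021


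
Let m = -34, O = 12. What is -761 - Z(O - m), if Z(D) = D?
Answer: -807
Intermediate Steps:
-761 - Z(O - m) = -761 - (12 - 1*(-34)) = -761 - (12 + 34) = -761 - 1*46 = -761 - 46 = -807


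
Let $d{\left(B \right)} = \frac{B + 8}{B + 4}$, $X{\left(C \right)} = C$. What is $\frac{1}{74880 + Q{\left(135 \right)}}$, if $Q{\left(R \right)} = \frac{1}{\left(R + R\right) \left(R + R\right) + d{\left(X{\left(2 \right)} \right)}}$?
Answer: $\frac{218705}{16376630403} \approx 1.3355 \cdot 10^{-5}$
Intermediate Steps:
$d{\left(B \right)} = \frac{8 + B}{4 + B}$
$Q{\left(R \right)} = \frac{1}{\frac{5}{3} + 4 R^{2}}$ ($Q{\left(R \right)} = \frac{1}{\left(R + R\right) \left(R + R\right) + \frac{8 + 2}{4 + 2}} = \frac{1}{2 R 2 R + \frac{1}{6} \cdot 10} = \frac{1}{4 R^{2} + \frac{1}{6} \cdot 10} = \frac{1}{4 R^{2} + \frac{5}{3}} = \frac{1}{\frac{5}{3} + 4 R^{2}}$)
$\frac{1}{74880 + Q{\left(135 \right)}} = \frac{1}{74880 + \frac{3}{5 + 12 \cdot 135^{2}}} = \frac{1}{74880 + \frac{3}{5 + 12 \cdot 18225}} = \frac{1}{74880 + \frac{3}{5 + 218700}} = \frac{1}{74880 + \frac{3}{218705}} = \frac{1}{\frac{16376630403}{218705}} = \frac{218705}{16376630403}$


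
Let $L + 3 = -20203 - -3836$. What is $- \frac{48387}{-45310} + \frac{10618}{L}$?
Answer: $\frac{31099361}{74172470} \approx 0.41928$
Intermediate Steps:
$L = -16370$ ($L = -3 - 16367 = -16370$)
$- \frac{48387}{-45310} + \frac{10618}{L} = - \frac{48387}{-45310} + \frac{10618}{-16370} = \left(-48387\right) \left(- \frac{1}{45310}\right) + 10618 \left(- \frac{1}{16370}\right) = \frac{48387}{45310} - \frac{5309}{8185} = \frac{31099361}{74172470}$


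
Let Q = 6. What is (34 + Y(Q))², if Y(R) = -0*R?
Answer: 1156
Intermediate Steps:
Y(R) = 0 (Y(R) = -1*0 = 0)
(34 + Y(Q))² = (34 + 0)² = 34² = 1156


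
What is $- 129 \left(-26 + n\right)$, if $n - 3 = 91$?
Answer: $-8772$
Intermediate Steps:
$n = 94$ ($n = 3 + 91 = 94$)
$- 129 \left(-26 + n\right) = - 129 \left(-26 + 94\right) = \left(-129\right) 68 = -8772$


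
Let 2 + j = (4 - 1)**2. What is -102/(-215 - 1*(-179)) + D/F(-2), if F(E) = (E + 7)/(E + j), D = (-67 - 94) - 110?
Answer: -1609/6 ≈ -268.17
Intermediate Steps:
D = -271 (D = -161 - 110 = -271)
j = 7 (j = -2 + (4 - 1)**2 = -2 + 3**2 = -2 + 9 = 7)
F(E) = 1 (F(E) = (E + 7)/(E + 7) = (7 + E)/(7 + E) = 1)
-102/(-215 - 1*(-179)) + D/F(-2) = -102/(-215 - 1*(-179)) - 271/1 = -102/(-215 + 179) - 271*1 = -102/(-36) - 271 = -102*(-1/36) - 271 = 17/6 - 271 = -1609/6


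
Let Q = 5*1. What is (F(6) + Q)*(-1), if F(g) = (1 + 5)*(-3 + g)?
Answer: -23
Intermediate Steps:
Q = 5
F(g) = -18 + 6*g (F(g) = 6*(-3 + g) = -18 + 6*g)
(F(6) + Q)*(-1) = ((-18 + 6*6) + 5)*(-1) = ((-18 + 36) + 5)*(-1) = (18 + 5)*(-1) = 23*(-1) = -23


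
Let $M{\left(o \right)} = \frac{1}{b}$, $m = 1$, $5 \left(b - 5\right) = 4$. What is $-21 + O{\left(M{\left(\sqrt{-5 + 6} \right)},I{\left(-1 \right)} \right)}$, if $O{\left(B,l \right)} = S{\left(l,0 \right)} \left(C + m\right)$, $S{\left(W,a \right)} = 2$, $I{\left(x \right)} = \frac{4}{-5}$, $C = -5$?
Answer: $-29$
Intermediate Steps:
$b = \frac{29}{5}$ ($b = 5 + \frac{1}{5} \cdot 4 = 5 + \frac{4}{5} = \frac{29}{5} \approx 5.8$)
$I{\left(x \right)} = - \frac{4}{5}$ ($I{\left(x \right)} = 4 \left(- \frac{1}{5}\right) = - \frac{4}{5}$)
$M{\left(o \right)} = \frac{5}{29}$ ($M{\left(o \right)} = \frac{1}{\frac{29}{5}} = \frac{5}{29}$)
$O{\left(B,l \right)} = -8$ ($O{\left(B,l \right)} = 2 \left(-5 + 1\right) = 2 \left(-4\right) = -8$)
$-21 + O{\left(M{\left(\sqrt{-5 + 6} \right)},I{\left(-1 \right)} \right)} = -21 - 8 = -29$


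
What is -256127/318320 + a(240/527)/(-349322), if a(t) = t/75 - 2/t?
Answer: -17681390149613/21975144882780 ≈ -0.80461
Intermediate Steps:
a(t) = -2/t + t/75 (a(t) = t*(1/75) - 2/t = t/75 - 2/t = -2/t + t/75)
-256127/318320 + a(240/527)/(-349322) = -256127/318320 + (-2/(240/527) + (240/527)/75)/(-349322) = -256127*1/318320 + (-2/(240*(1/527)) + (240*(1/527))/75)*(-1/349322) = -256127/318320 + (-2/240/527 + (1/75)*(240/527))*(-1/349322) = -256127/318320 + (-2*527/240 + 16/2635)*(-1/349322) = -256127/318320 + (-527/120 + 16/2635)*(-1/349322) = -256127/318320 - 55469/12648*(-1/349322) = -256127/318320 + 55469/4418224656 = -17681390149613/21975144882780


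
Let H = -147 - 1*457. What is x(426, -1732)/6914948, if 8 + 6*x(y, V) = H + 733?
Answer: 121/41489688 ≈ 2.9164e-6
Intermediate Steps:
H = -604 (H = -147 - 457 = -604)
x(y, V) = 121/6 (x(y, V) = -4/3 + (-604 + 733)/6 = -4/3 + (1/6)*129 = -4/3 + 43/2 = 121/6)
x(426, -1732)/6914948 = (121/6)/6914948 = (121/6)*(1/6914948) = 121/41489688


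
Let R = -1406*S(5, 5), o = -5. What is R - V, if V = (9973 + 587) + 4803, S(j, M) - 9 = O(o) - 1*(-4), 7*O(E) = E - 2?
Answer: -32235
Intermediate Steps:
O(E) = -2/7 + E/7 (O(E) = (E - 2)/7 = (-2 + E)/7 = -2/7 + E/7)
S(j, M) = 12 (S(j, M) = 9 + ((-2/7 + (1/7)*(-5)) - 1*(-4)) = 9 + ((-2/7 - 5/7) + 4) = 9 + (-1 + 4) = 9 + 3 = 12)
V = 15363 (V = 10560 + 4803 = 15363)
R = -16872 (R = -1406*12 = -16872)
R - V = -16872 - 1*15363 = -16872 - 15363 = -32235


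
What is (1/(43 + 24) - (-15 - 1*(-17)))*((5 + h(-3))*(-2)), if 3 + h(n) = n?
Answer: -266/67 ≈ -3.9701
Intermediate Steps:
h(n) = -3 + n
(1/(43 + 24) - (-15 - 1*(-17)))*((5 + h(-3))*(-2)) = (1/(43 + 24) - (-15 - 1*(-17)))*((5 + (-3 - 3))*(-2)) = (1/67 - (-15 + 17))*((5 - 6)*(-2)) = (1/67 - 1*2)*(-1*(-2)) = (1/67 - 2)*2 = -133/67*2 = -266/67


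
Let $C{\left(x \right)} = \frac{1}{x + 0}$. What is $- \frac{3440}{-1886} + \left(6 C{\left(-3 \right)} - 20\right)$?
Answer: $- \frac{19026}{943} \approx -20.176$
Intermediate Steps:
$C{\left(x \right)} = \frac{1}{x}$
$- \frac{3440}{-1886} + \left(6 C{\left(-3 \right)} - 20\right) = - \frac{3440}{-1886} - \left(20 - \frac{6}{-3}\right) = \left(-3440\right) \left(- \frac{1}{1886}\right) + \left(6 \left(- \frac{1}{3}\right) - 20\right) = \frac{1720}{943} - 22 = - \frac{19026}{943}$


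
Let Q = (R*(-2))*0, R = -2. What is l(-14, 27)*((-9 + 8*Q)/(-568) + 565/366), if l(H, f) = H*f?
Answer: -10212741/17324 ≈ -589.51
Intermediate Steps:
Q = 0 (Q = -2*(-2)*0 = 4*0 = 0)
l(-14, 27)*((-9 + 8*Q)/(-568) + 565/366) = (-14*27)*((-9 + 8*0)/(-568) + 565/366) = -378*((-9 + 0)*(-1/568) + 565*(1/366)) = -378*(-9*(-1/568) + 565/366) = -378*(9/568 + 565/366) = -378*162107/103944 = -10212741/17324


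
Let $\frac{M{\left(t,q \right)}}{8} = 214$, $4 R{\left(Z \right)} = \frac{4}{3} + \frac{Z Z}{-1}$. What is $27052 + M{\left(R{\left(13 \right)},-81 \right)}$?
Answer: $28764$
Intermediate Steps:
$R{\left(Z \right)} = \frac{1}{3} - \frac{Z^{2}}{4}$ ($R{\left(Z \right)} = \frac{\frac{4}{3} + \frac{Z Z}{-1}}{4} = \frac{4 \cdot \frac{1}{3} + Z^{2} \left(-1\right)}{4} = \frac{\frac{4}{3} - Z^{2}}{4} = \frac{1}{3} - \frac{Z^{2}}{4}$)
$M{\left(t,q \right)} = 1712$ ($M{\left(t,q \right)} = 8 \cdot 214 = 1712$)
$27052 + M{\left(R{\left(13 \right)},-81 \right)} = 27052 + 1712 = 28764$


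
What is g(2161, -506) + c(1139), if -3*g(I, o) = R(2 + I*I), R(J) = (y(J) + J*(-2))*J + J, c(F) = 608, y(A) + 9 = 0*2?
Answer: 14538799671022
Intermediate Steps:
y(A) = -9 (y(A) = -9 + 0*2 = -9 + 0 = -9)
R(J) = J + J*(-9 - 2*J) (R(J) = (-9 + J*(-2))*J + J = (-9 - 2*J)*J + J = J*(-9 - 2*J) + J = J + J*(-9 - 2*J))
g(I, o) = 2*(2 + I**2)*(6 + I**2)/3 (g(I, o) = -(-2)*(2 + I*I)*(4 + (2 + I*I))/3 = -(-2)*(2 + I**2)*(4 + (2 + I**2))/3 = -(-2)*(2 + I**2)*(6 + I**2)/3 = 2*(2 + I**2)*(6 + I**2)/3)
g(2161, -506) + c(1139) = 2*(2 + 2161**2)*(6 + 2161**2)/3 + 608 = 2*(2 + 4669921)*(6 + 4669921)/3 + 608 = (2/3)*4669923*4669927 + 608 = 14538799670414 + 608 = 14538799671022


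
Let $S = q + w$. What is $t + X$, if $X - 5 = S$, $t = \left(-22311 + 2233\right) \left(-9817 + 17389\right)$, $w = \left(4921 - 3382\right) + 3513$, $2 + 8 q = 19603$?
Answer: $- \frac{1216184871}{8} \approx -1.5202 \cdot 10^{8}$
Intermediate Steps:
$q = \frac{19601}{8}$ ($q = - \frac{1}{4} + \frac{1}{8} \cdot 19603 = - \frac{1}{4} + \frac{19603}{8} = \frac{19601}{8} \approx 2450.1$)
$w = 5052$ ($w = 1539 + 3513 = 5052$)
$t = -152030616$ ($t = \left(-20078\right) 7572 = -152030616$)
$S = \frac{60017}{8}$ ($S = \frac{19601}{8} + 5052 = \frac{60017}{8} \approx 7502.1$)
$X = \frac{60057}{8}$ ($X = 5 + \frac{60017}{8} = \frac{60057}{8} \approx 7507.1$)
$t + X = -152030616 + \frac{60057}{8} = - \frac{1216184871}{8}$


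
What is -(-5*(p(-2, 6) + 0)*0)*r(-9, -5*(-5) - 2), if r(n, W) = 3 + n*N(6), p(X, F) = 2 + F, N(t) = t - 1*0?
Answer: 0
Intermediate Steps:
N(t) = t (N(t) = t + 0 = t)
r(n, W) = 3 + 6*n (r(n, W) = 3 + n*6 = 3 + 6*n)
-(-5*(p(-2, 6) + 0)*0)*r(-9, -5*(-5) - 2) = -(-5*((2 + 6) + 0)*0)*(3 + 6*(-9)) = -(-5*(8 + 0)*0)*(3 - 54) = -(-40*0)*(-51) = -(-5*0)*(-51) = -0*(-51) = -1*0 = 0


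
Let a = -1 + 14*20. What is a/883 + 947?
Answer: 836480/883 ≈ 947.32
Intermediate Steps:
a = 279 (a = -1 + 280 = 279)
a/883 + 947 = 279/883 + 947 = 836480/883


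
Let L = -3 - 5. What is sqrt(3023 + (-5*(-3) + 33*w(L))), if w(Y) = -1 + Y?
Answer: sqrt(2741) ≈ 52.355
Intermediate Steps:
L = -8
sqrt(3023 + (-5*(-3) + 33*w(L))) = sqrt(3023 + (-5*(-3) + 33*(-1 - 8))) = sqrt(3023 + (15 + 33*(-9))) = sqrt(3023 + (15 - 297)) = sqrt(3023 - 282) = sqrt(2741)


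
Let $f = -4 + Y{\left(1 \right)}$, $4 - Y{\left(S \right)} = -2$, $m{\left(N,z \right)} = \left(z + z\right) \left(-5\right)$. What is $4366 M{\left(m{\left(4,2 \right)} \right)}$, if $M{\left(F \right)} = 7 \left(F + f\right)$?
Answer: $-550116$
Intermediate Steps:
$m{\left(N,z \right)} = - 10 z$ ($m{\left(N,z \right)} = 2 z \left(-5\right) = - 10 z$)
$Y{\left(S \right)} = 6$ ($Y{\left(S \right)} = 4 - -2 = 4 + 2 = 6$)
$f = 2$ ($f = -4 + 6 = 2$)
$M{\left(F \right)} = 14 + 7 F$ ($M{\left(F \right)} = 7 \left(F + 2\right) = 7 \left(2 + F\right) = 14 + 7 F$)
$4366 M{\left(m{\left(4,2 \right)} \right)} = 4366 \left(14 + 7 \left(\left(-10\right) 2\right)\right) = 4366 \left(14 + 7 \left(-20\right)\right) = 4366 \left(14 - 140\right) = 4366 \left(-126\right) = -550116$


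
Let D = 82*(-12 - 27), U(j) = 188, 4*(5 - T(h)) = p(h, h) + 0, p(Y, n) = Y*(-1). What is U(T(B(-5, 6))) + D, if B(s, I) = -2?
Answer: -3010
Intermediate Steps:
p(Y, n) = -Y
T(h) = 5 + h/4 (T(h) = 5 - (-h + 0)/4 = 5 - (-1)*h/4 = 5 + h/4)
D = -3198 (D = 82*(-39) = -3198)
U(T(B(-5, 6))) + D = 188 - 3198 = -3010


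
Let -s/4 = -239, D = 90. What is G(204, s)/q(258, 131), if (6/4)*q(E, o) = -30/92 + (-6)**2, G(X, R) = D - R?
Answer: -19918/547 ≈ -36.413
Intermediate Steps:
s = 956 (s = -4*(-239) = 956)
G(X, R) = 90 - R
q(E, o) = 547/23 (q(E, o) = 2*(-30/92 + (-6)**2)/3 = 2*(-30*1/92 + 36)/3 = 2*(-15/46 + 36)/3 = (2/3)*(1641/46) = 547/23)
G(204, s)/q(258, 131) = (90 - 1*956)/(547/23) = (90 - 956)*(23/547) = -866*23/547 = -19918/547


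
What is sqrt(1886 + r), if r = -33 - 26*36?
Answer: sqrt(917) ≈ 30.282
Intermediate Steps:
r = -969 (r = -33 - 936 = -969)
sqrt(1886 + r) = sqrt(1886 - 969) = sqrt(917)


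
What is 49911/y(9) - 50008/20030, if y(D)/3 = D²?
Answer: 164594231/811215 ≈ 202.90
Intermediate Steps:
y(D) = 3*D²
49911/y(9) - 50008/20030 = 49911/((3*9²)) - 50008/20030 = 49911/((3*81)) - 50008*1/20030 = 49911/243 - 25004/10015 = 49911*(1/243) - 25004/10015 = 16637/81 - 25004/10015 = 164594231/811215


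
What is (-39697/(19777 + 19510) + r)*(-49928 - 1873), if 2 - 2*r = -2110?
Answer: -2147015472375/39287 ≈ -5.4650e+7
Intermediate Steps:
r = 1056 (r = 1 - 1/2*(-2110) = 1 + 1055 = 1056)
(-39697/(19777 + 19510) + r)*(-49928 - 1873) = (-39697/(19777 + 19510) + 1056)*(-49928 - 1873) = (-39697/39287 + 1056)*(-51801) = (41447375/39287)*(-51801) = -2147015472375/39287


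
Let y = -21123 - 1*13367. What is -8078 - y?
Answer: 26412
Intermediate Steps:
y = -34490 (y = -21123 - 13367 = -34490)
-8078 - y = -8078 - 1*(-34490) = -8078 + 34490 = 26412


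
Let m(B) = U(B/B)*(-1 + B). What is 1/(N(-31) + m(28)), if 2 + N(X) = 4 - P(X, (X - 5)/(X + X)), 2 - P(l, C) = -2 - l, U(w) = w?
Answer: 1/56 ≈ 0.017857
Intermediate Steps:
m(B) = -1 + B (m(B) = (B/B)*(-1 + B) = 1*(-1 + B) = -1 + B)
P(l, C) = 4 + l (P(l, C) = 2 - (-2 - l) = 2 + (2 + l) = 4 + l)
N(X) = -2 - X (N(X) = -2 + (4 - (4 + X)) = -2 + (4 + (-4 - X)) = -2 - X)
1/(N(-31) + m(28)) = 1/((-2 - 1*(-31)) + (-1 + 28)) = 1/((-2 + 31) + 27) = 1/(29 + 27) = 1/56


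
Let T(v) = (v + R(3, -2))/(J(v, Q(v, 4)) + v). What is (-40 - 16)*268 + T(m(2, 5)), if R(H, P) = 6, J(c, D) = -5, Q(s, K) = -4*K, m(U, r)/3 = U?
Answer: -14996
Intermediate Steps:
m(U, r) = 3*U
T(v) = (6 + v)/(-5 + v) (T(v) = (v + 6)/(-5 + v) = (6 + v)/(-5 + v))
(-40 - 16)*268 + T(m(2, 5)) = (-40 - 16)*268 + (6 + 3*2)/(-5 + 3*2) = -56*268 + (6 + 6)/(-5 + 6) = -15008 + 12/1 = -15008 + 1*12 = -15008 + 12 = -14996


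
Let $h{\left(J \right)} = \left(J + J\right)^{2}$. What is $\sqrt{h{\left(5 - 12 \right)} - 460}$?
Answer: $2 i \sqrt{66} \approx 16.248 i$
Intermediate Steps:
$h{\left(J \right)} = 4 J^{2}$ ($h{\left(J \right)} = \left(2 J\right)^{2} = 4 J^{2}$)
$\sqrt{h{\left(5 - 12 \right)} - 460} = \sqrt{4 \left(5 - 12\right)^{2} - 460} = \sqrt{4 \left(-7\right)^{2} - 460} = \sqrt{4 \cdot 49 - 460} = \sqrt{196 - 460} = \sqrt{-264} = 2 i \sqrt{66}$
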